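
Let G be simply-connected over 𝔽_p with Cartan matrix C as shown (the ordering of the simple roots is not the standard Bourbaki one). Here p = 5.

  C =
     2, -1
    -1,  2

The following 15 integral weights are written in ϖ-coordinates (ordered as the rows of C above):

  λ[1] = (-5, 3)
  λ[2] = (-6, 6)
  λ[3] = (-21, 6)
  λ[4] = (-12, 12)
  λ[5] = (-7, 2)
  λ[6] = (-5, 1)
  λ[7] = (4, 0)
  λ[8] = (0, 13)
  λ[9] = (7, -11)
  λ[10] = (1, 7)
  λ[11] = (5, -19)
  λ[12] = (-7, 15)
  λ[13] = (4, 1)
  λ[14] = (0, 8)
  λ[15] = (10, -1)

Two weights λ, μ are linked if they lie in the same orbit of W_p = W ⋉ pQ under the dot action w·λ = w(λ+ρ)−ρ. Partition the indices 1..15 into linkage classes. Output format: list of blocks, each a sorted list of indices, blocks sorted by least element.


Cartan matrix: type A_2 (|W|=6); un-permuting the 2 rows.

λ_j+ρ reflected into Ā_5 (⟨·,θ^∨⟩≤5); 2-tuples as given:

  λ_1+ρ ↦ (4, 0);  λ_2+ρ ↦ (3, 0);  λ_3+ρ ↦ (3, 0);  λ_4+ρ ↦ (2, 2);  λ_5+ρ ↦ (2, 2);  λ_6+ρ ↦ (2, 2);  λ_7+ρ ↦ (4, 0);  λ_8+ρ ↦ (0, 1);  λ_9+ρ ↦ (3, 0);  λ_10+ρ ↦ (3, 0);  λ_11+ρ ↦ (2, 2);  λ_12+ρ ↦ (0, 4);  λ_13+ρ ↦ (3, 0);  λ_14+ρ ↦ (4, 0);  λ_15+ρ ↦ (0, 4)

Partition of {1..15} into 5 W_5-dot-orbits:

[[1, 7, 14], [2, 3, 9, 10, 13], [4, 5, 6, 11], [8], [12, 15]]


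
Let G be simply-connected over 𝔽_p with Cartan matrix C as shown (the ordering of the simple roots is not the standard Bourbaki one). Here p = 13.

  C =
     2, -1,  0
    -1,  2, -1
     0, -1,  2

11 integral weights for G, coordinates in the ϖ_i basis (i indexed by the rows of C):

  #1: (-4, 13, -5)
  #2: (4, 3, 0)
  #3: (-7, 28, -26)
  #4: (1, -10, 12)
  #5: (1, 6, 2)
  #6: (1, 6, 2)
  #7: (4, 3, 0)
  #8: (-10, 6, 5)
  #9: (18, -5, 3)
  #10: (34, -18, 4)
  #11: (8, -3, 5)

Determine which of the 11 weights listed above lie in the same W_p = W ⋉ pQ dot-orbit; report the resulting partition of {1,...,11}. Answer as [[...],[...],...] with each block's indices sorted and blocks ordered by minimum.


Dynkin diagram of C (from the 4 off-diagonal −1 entries): A_3.

λ_j+ρ reflected into Ā_13 (⟨·,θ^∨⟩≤13); 3-tuples as given:

  λ_1 → (2, 7, 3) · λ_2 → (5, 4, 1) · λ_3 → (2, 7, 3) · λ_4 → (7, 2, 4) · λ_5 → (2, 7, 3) · λ_6 → (2, 7, 3) · λ_7 → (5, 4, 1) · λ_8 → (7, 2, 4) · λ_9 → (7, 2, 4) · λ_10 → (5, 4, 1) · λ_11 → (7, 2, 4)

3 distinct reps among the 11 weights ⇒ 3 W_13-linkage classes:

[[1, 3, 5, 6], [2, 7, 10], [4, 8, 9, 11]]


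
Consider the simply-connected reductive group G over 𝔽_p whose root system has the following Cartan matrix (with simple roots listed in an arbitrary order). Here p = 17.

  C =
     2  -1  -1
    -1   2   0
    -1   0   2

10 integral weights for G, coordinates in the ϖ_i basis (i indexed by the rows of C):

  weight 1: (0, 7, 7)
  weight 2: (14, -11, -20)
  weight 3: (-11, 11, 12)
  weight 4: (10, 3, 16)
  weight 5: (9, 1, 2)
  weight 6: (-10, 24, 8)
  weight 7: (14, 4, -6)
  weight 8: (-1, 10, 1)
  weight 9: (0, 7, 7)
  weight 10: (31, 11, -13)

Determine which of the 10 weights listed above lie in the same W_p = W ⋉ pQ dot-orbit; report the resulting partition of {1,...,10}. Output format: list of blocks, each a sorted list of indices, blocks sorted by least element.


Dynkin diagram of C (from the 4 off-diagonal −1 entries): A_3.

Alcove-folded reps (p=17, 10 weights, presented ϖ-order):

  1: (1, 8, 8);  2: (10, 2, 3);  3: (10, 2, 3);  4: (0, 11, 2);  5: (10, 2, 3);  6: (1, 8, 8);  7: (10, 2, 2);  8: (0, 11, 2);  9: (1, 8, 8);  10: (10, 2, 2)

Grouping the 10 weights by Ā_17-representative: 4 linkage classes.

[[1, 6, 9], [2, 3, 5], [4, 8], [7, 10]]


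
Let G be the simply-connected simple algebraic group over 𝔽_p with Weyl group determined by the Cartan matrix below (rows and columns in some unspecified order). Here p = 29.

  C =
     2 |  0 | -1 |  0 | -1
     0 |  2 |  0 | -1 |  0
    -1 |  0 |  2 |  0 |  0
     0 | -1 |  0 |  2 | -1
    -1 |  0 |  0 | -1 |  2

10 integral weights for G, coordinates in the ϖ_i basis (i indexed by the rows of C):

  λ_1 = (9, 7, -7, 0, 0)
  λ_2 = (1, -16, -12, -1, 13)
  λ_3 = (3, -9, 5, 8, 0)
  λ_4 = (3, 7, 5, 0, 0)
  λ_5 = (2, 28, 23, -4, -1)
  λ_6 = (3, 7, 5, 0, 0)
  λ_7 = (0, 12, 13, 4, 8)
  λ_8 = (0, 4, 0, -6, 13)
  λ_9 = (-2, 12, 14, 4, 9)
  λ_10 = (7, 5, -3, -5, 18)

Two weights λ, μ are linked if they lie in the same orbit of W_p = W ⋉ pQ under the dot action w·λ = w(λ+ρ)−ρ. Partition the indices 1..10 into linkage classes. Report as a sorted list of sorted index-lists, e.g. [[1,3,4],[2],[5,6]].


A_5 Cartan matrix, 5 simple roots permuted; ρ=(1,1,1,1,1).

Folding the 10 weights λ_j+ρ into Ā_29 (reps in the given 5-coord order):

  1: (4, 8, 6, 1, 1)
  2: (1, 0, 1, 5, 9)
  3: (4, 8, 6, 1, 1)
  4: (4, 8, 6, 1, 1)
  5: (0, 2, 0, 0, 3)
  6: (4, 8, 6, 1, 1)
  7: (1, 0, 1, 5, 9)
  8: (1, 0, 1, 5, 9)
  9: (1, 0, 1, 5, 9)
  10: (6, 2, 2, 4, 15)

The 10 indices split into 4 linkage classes (same alcove rep ⇔ same W_29-dot-orbit):

[[1, 3, 4, 6], [2, 7, 8, 9], [5], [10]]


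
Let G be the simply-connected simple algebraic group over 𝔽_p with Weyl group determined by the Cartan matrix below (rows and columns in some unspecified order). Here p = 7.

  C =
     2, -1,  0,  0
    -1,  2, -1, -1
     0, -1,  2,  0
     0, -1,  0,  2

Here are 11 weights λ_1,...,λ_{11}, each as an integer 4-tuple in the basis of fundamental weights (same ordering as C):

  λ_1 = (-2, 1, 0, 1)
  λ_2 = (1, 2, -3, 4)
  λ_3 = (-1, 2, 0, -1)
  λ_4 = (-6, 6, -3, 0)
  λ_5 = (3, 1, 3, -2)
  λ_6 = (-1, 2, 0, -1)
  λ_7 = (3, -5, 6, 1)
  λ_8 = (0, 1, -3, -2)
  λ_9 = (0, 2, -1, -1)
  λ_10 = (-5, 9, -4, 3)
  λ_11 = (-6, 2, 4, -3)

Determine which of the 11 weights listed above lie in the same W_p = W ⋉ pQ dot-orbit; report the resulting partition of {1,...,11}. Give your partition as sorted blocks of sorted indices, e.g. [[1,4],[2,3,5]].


Type D_4, rank 4, |W|=192; reorder rows/cols to standard.

Ā_7 reps of the 11 weights (D_4, coords as presented):

  [1] (1, 1, 1, 2);  [2] (1, 1, 1, 2);  [3] (0, 3, 1, 0);  [4] (4, 1, 1, 0);  [5] (1, 1, 1, 2);  [6] (0, 3, 1, 0);  [7] (0, 0, 3, 2);  [8] (0, 1, 1, 0);  [9] (1, 3, 0, 0);  [10] (0, 3, 1, 0);  [11] (1, 1, 1, 2)

Linkage partition of the 11 weights (6 classes, p=7):

[[1, 2, 5, 11], [3, 6, 10], [4], [7], [8], [9]]


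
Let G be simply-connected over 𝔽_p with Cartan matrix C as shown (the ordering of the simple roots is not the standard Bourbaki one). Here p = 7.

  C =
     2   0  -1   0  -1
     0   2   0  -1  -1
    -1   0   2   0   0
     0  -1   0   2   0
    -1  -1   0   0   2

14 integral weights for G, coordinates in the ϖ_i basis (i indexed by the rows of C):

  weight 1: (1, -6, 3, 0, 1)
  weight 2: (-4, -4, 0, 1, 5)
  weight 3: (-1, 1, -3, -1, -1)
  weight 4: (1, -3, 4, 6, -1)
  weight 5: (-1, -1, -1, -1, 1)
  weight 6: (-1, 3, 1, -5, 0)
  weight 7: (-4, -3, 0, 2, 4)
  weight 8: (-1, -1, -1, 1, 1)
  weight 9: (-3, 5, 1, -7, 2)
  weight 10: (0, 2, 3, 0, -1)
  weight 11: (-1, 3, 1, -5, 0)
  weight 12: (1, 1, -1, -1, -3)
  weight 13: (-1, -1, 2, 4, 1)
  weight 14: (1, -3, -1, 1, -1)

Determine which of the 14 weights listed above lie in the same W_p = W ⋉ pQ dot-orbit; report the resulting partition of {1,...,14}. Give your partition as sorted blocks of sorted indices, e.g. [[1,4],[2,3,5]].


Root system A_5: the 5×5 matrix C matches after relabeling.

Each λ_j+ρ reduced to Ā_7; 5-tuples below use C's row order:

  λ_1 → (1, 2, 2, 1, 0)
  λ_2 → (1, 2, 2, 1, 0)
  λ_3 → (0, 0, 0, 0, 2)
  λ_4 → (0, 0, 0, 0, 2)
  λ_5 → (0, 0, 0, 0, 2)
  λ_6 → (0, 0, 2, 4, 1)
  λ_7 → (1, 2, 2, 1, 0)
  λ_8 → (0, 0, 0, 2, 2)
  λ_9 → (0, 0, 2, 4, 1)
  λ_10 → (1, 2, 2, 1, 0)
  λ_11 → (0, 0, 2, 4, 1)
  λ_12 → (0, 0, 0, 0, 2)
  λ_13 → (0, 0, 0, 2, 2)
  λ_14 → (0, 0, 0, 0, 2)

Linkage partition of the 14 weights (4 classes, p=7):

[[1, 2, 7, 10], [3, 4, 5, 12, 14], [6, 9, 11], [8, 13]]


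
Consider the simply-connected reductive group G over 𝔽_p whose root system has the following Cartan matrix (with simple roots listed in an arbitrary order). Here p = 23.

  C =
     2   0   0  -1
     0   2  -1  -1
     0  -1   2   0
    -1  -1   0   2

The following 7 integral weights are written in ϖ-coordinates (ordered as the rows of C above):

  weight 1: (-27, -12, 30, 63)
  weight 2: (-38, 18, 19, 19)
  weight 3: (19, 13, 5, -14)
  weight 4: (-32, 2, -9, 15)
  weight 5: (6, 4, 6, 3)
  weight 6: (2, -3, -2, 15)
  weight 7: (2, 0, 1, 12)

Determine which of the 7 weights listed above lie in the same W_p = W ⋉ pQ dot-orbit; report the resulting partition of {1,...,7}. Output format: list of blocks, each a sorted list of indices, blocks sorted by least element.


A_4 Cartan matrix, 4 simple roots permuted; ρ=(1,1,1,1).

Ā_23 reps of the 7 weights (A_4, coords as presented):

  λ_1 → (3, 3, 4, 5)
  λ_2 → (3, 1, 2, 13)
  λ_3 → (3, 1, 2, 13)
  λ_4 → (3, 3, 4, 5)
  λ_5 → (7, 5, 7, 4)
  λ_6 → (3, 1, 2, 13)
  λ_7 → (3, 1, 2, 13)

Linkage partition of the 7 weights (3 classes, p=23):

[[1, 4], [2, 3, 6, 7], [5]]


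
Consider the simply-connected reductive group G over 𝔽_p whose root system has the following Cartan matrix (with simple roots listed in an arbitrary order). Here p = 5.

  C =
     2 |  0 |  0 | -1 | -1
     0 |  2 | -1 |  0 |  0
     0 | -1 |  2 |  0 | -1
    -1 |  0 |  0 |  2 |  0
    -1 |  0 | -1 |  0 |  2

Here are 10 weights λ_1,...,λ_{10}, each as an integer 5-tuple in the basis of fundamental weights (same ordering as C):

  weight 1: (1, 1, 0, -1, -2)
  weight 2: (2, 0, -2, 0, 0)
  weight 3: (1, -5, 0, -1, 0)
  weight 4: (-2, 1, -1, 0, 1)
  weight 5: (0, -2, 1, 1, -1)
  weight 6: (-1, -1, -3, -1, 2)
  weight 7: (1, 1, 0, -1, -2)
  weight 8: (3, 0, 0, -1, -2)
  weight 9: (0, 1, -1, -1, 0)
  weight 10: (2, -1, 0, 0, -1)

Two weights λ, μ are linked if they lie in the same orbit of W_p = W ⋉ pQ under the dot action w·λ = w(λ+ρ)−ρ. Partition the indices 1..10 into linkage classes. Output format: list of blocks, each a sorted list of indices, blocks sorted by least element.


Dynkin diagram of C (from the 8 off-diagonal −1 entries): A_5.

Alcove-folded reps (p=5, 10 weights, presented ϖ-order):

  [1] (1, 2, 0, 0, 1) · [2] (3, 0, 1, 1, 0) · [3] (0, 1, 1, 0, 2) · [4] (1, 2, 0, 0, 1) · [5] (1, 1, 1, 2, 0) · [6] (0, 2, 0, 0, 1) · [7] (1, 2, 0, 0, 1) · [8] (3, 1, 0, 0, 1) · [9] (1, 2, 0, 0, 1) · [10] (3, 0, 1, 1, 0)

Grouping the 10 weights by Ā_5-representative: 6 linkage classes.

[[1, 4, 7, 9], [2, 10], [3], [5], [6], [8]]


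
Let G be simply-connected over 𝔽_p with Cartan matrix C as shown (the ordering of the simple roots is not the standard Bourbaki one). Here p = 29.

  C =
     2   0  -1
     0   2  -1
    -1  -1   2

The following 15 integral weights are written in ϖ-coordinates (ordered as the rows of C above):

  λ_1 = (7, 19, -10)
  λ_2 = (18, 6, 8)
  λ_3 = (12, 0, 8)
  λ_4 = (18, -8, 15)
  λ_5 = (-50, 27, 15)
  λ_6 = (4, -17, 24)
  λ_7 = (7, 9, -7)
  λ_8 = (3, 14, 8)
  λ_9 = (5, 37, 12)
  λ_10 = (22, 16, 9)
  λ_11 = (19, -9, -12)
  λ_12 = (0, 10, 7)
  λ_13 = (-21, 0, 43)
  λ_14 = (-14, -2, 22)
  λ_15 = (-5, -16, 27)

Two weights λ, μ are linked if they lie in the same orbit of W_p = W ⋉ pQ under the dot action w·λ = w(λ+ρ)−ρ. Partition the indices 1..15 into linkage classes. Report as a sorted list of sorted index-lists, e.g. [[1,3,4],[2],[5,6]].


Root system A_3: the 3×3 matrix C matches after relabeling.

λ_j+ρ reflected into Ā_29 (⟨·,θ^∨⟩≤29); 3-tuples as given:

  λ_1+ρ ↦ (1, 11, 8) · λ_2+ρ ↦ (13, 1, 9) · λ_3+ρ ↦ (13, 1, 9) · λ_4+ρ ↦ (13, 1, 9) · λ_5+ρ ↦ (4, 15, 9) · λ_6+ρ ↦ (4, 15, 9) · λ_7+ρ ↦ (2, 4, 6) · λ_8+ρ ↦ (4, 15, 9) · λ_9+ρ ↦ (13, 1, 9) · λ_10+ρ ↦ (2, 4, 6) · λ_11+ρ ↦ (1, 11, 8) · λ_12+ρ ↦ (1, 11, 8) · λ_13+ρ ↦ (4, 15, 9) · λ_14+ρ ↦ (13, 1, 9) · λ_15+ρ ↦ (4, 15, 9)

These 15 weights hit 4 W_29-dot-orbits; sizes (3, 5, 5, 2):

[[1, 11, 12], [2, 3, 4, 9, 14], [5, 6, 8, 13, 15], [7, 10]]


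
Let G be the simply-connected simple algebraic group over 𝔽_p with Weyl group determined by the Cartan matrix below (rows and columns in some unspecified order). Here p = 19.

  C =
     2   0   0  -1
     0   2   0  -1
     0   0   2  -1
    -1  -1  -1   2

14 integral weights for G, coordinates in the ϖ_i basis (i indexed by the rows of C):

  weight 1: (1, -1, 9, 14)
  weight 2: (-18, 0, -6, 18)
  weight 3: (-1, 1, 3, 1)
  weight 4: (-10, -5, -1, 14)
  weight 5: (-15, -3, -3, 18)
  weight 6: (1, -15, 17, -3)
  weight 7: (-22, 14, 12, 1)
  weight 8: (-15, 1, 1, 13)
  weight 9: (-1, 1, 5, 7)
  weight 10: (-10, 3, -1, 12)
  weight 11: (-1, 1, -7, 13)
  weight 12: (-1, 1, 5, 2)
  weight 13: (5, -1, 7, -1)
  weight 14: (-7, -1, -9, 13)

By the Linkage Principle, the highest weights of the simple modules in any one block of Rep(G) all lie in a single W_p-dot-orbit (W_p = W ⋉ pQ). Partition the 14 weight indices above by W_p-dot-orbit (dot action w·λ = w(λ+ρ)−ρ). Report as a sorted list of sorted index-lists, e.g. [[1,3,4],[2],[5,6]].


Cartan matrix: type D_4 (|W|=192); un-permuting the 4 rows.

Ā_19 reps of the 14 weights (D_4, coords as presented):

  1: (0, 2, 4, 2) · 2: (14, 2, 2, 0) · 3: (0, 2, 4, 2) · 4: (9, 4, 0, 2) · 5: (14, 2, 2, 0) · 6: (14, 2, 2, 0) · 7: (0, 2, 4, 2) · 8: (14, 2, 2, 0) · 9: (0, 2, 6, 3) · 10: (9, 4, 0, 2) · 11: (0, 2, 6, 3) · 12: (0, 2, 6, 3) · 13: (6, 0, 8, 0) · 14: (6, 0, 8, 0)

5 distinct reps among the 14 weights ⇒ 5 W_19-linkage classes:

[[1, 3, 7], [2, 5, 6, 8], [4, 10], [9, 11, 12], [13, 14]]


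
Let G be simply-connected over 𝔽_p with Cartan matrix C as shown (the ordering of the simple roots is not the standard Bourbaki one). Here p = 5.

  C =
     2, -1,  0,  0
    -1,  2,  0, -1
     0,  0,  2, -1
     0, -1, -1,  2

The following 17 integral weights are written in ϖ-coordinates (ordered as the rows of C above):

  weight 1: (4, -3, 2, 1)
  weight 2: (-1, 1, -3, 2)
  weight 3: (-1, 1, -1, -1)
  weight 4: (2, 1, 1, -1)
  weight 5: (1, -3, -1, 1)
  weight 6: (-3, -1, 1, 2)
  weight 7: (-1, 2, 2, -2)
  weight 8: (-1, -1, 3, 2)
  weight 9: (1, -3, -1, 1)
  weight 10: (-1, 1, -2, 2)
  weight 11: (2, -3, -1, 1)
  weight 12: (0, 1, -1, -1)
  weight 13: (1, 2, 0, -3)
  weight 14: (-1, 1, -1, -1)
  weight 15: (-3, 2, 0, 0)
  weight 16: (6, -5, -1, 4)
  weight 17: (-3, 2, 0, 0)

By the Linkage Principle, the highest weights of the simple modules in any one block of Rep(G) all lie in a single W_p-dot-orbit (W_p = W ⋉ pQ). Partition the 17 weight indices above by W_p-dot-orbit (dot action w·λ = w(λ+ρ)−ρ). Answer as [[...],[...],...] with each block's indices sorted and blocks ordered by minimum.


A_4 Cartan matrix, 4 simple roots permuted; ρ=(1,1,1,1).

Alcove-folded reps (p=5, 17 weights, presented ϖ-order):

  [1] (0, 2, 0, 0)
  [2] (0, 2, 2, 1)
  [3] (0, 2, 0, 0)
  [4] (1, 2, 0, 0)
  [5] (0, 2, 0, 0)
  [6] (0, 2, 2, 1)
  [7] (0, 2, 2, 1)
  [8] (0, 2, 2, 1)
  [9] (0, 2, 0, 0)
  [10] (0, 2, 1, 2)
  [11] (1, 2, 0, 0)
  [12] (1, 2, 0, 0)
  [13] (2, 1, 1, 1)
  [14] (0, 2, 0, 0)
  [15] (2, 1, 1, 1)
  [16] (0, 2, 1, 2)
  [17] (2, 1, 1, 1)

Partition of {1..17} into 5 W_5-dot-orbits:

[[1, 3, 5, 9, 14], [2, 6, 7, 8], [4, 11, 12], [10, 16], [13, 15, 17]]


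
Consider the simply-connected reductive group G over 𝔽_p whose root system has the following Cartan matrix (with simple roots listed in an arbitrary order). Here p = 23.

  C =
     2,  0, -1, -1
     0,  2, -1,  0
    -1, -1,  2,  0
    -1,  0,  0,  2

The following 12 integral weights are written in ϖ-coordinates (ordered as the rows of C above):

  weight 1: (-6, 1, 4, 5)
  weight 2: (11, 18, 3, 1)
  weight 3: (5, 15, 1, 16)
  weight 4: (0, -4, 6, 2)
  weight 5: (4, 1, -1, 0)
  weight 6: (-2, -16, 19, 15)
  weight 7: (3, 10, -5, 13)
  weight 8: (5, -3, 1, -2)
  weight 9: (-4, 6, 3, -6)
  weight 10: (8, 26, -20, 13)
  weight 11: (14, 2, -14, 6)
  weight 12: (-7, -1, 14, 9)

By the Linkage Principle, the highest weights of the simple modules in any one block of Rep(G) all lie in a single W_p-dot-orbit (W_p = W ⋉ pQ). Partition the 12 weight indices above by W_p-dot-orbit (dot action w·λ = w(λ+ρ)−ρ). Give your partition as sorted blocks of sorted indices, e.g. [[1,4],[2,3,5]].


Dynkin diagram of C (from the 6 off-diagonal −1 entries): A_4.

Each λ_j+ρ reduced to Ā_23; 4-tuples below use C's row order:

    1: (5, 2, 0, 1)
    2: (0, 5, 4, 12)
    3: (5, 2, 0, 1)
    4: (1, 3, 4, 3)
    5: (5, 2, 0, 1)
    6: (1, 3, 4, 3)
    7: (0, 5, 4, 12)
    8: (5, 2, 0, 1)
    9: (1, 3, 4, 3)
    10: (6, 0, 9, 4)
    11: (2, 10, 3, 7)
    12: (6, 0, 9, 4)

5 distinct reps among the 12 weights ⇒ 5 W_23-linkage classes:

[[1, 3, 5, 8], [2, 7], [4, 6, 9], [10, 12], [11]]


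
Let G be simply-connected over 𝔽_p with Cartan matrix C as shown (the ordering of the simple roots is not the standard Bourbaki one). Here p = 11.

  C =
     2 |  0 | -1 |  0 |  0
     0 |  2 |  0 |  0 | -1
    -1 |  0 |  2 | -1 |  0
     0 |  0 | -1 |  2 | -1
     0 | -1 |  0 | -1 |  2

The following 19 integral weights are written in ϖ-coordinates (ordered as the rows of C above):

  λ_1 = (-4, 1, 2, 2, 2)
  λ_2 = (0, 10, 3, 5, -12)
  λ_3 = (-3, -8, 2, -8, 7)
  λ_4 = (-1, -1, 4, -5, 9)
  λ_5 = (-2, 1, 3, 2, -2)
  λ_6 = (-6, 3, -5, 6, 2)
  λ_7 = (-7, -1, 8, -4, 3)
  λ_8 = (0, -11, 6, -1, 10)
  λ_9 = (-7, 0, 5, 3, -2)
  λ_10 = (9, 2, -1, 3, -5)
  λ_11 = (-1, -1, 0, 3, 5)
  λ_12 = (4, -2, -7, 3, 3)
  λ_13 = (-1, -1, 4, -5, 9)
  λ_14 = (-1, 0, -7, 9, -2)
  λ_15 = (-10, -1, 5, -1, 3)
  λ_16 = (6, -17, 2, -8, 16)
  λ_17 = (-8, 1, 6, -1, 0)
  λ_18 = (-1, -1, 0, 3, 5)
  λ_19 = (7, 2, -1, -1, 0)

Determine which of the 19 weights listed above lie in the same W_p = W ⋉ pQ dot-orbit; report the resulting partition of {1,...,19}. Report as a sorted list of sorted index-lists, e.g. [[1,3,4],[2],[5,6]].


Cartan matrix: type A_5 (|W|=720); un-permuting the 5 rows.

W_11-reps of the 19 weights in Ā_11 (same 5-coord order as C):

  1: (3, 2, 0, 3, 3)
  2: (0, 0, 1, 4, 6)
  3: (1, 1, 3, 2, 1)
  4: (0, 0, 1, 4, 6)
  5: (1, 1, 3, 2, 1)
  6: (1, 1, 3, 2, 1)
  7: (6, 0, 0, 3, 1)
  8: (7, 2, 0, 0, 1)
  9: (6, 0, 0, 3, 1)
  10: (7, 2, 0, 0, 1)
  11: (0, 0, 1, 4, 6)
  12: (1, 1, 3, 2, 1)
  13: (0, 0, 1, 4, 6)
  14: (6, 0, 0, 3, 1)
  15: (6, 0, 0, 3, 1)
  16: (1, 1, 3, 2, 1)
  17: (7, 2, 0, 0, 1)
  18: (0, 0, 1, 4, 6)
  19: (7, 2, 0, 0, 1)

Partition of {1..19} into 5 W_11-dot-orbits:

[[1], [2, 4, 11, 13, 18], [3, 5, 6, 12, 16], [7, 9, 14, 15], [8, 10, 17, 19]]


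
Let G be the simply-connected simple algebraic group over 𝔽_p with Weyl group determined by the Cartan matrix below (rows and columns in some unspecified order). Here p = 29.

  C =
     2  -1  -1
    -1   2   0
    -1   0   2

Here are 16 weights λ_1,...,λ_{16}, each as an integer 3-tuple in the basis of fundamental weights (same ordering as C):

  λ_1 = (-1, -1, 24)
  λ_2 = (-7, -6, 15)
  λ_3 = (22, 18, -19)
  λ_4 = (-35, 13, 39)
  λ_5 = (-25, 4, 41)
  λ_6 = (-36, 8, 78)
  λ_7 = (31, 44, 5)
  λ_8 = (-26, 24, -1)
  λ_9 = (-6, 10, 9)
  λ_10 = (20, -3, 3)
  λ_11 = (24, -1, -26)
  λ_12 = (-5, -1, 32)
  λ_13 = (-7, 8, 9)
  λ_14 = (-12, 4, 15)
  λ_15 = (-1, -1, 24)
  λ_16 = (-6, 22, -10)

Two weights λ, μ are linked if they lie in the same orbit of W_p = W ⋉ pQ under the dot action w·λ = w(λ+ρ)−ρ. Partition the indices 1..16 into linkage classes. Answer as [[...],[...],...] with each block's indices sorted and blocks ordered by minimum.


C ↔ A_3 under row/col permutation; |W(A_3)| = 24.

Each λ_j+ρ reduced to Ā_29; 3-tuples below use C's row order:

  λ_1+ρ ↦ (0, 0, 25) · λ_2+ρ ↦ (5, 6, 5) · λ_3+ρ ↦ (5, 6, 5) · λ_4+ρ ↦ (9, 9, 5) · λ_5+ρ ↦ (5, 6, 5) · λ_6+ρ ↦ (6, 3, 15) · λ_7+ρ ↦ (6, 3, 4) · λ_8+ρ ↦ (0, 0, 25) · λ_9+ρ ↦ (5, 6, 5) · λ_10+ρ ↦ (19, 2, 4) · λ_11+ρ ↦ (0, 0, 25) · λ_12+ρ ↦ (0, 0, 25) · λ_13+ρ ↦ (6, 3, 4) · λ_14+ρ ↦ (5, 6, 5) · λ_15+ρ ↦ (0, 0, 25) · λ_16+ρ ↦ (9, 9, 5)

Partition of {1..16} into 6 W_29-dot-orbits:

[[1, 8, 11, 12, 15], [2, 3, 5, 9, 14], [4, 16], [6], [7, 13], [10]]


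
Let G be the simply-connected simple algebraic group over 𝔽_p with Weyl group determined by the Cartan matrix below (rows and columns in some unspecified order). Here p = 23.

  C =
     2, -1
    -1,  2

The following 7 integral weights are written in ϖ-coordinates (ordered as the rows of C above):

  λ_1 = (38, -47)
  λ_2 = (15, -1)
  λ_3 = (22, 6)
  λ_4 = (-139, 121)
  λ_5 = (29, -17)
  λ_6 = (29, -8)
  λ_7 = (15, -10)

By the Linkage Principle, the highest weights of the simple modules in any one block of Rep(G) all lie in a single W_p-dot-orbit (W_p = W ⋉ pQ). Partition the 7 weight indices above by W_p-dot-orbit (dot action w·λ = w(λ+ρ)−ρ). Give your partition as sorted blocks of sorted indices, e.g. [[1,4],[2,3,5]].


A_2 Cartan matrix, 2 simple roots permuted; ρ=(1,1).

Each λ_j+ρ reduced to Ā_23; 2-tuples below use C's row order:

  [1] (16, 0) · [2] (16, 0) · [3] (16, 0) · [4] (16, 0) · [5] (7, 9) · [6] (16, 0) · [7] (7, 9)

2 distinct reps among the 7 weights ⇒ 2 W_23-linkage classes:

[[1, 2, 3, 4, 6], [5, 7]]


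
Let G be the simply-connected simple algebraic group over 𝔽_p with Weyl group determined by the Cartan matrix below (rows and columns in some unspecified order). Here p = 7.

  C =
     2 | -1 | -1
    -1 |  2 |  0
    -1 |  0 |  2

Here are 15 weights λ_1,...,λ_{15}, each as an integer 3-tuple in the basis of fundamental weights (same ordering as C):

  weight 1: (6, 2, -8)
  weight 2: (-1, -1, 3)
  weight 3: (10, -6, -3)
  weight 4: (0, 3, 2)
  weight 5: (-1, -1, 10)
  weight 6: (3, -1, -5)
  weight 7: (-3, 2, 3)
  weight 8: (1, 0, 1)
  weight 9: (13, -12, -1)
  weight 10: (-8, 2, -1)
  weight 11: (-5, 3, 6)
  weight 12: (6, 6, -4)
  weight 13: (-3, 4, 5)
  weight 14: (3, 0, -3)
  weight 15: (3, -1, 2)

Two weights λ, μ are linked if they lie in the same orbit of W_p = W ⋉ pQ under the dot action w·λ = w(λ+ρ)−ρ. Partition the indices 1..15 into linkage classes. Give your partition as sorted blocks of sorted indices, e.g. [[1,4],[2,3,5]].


Dynkin diagram of C (from the 4 off-diagonal −1 entries): A_3.

Each λ_j+ρ reduced to Ā_7; 3-tuples below use C's row order:

    [1] (0, 0, 4)
    [2] (0, 0, 4)
    [3] (2, 1, 2)
    [4] (1, 3, 2)
    [5] (4, 0, 3)
    [6] (0, 0, 4)
    [7] (2, 1, 2)
    [8] (2, 1, 2)
    [9] (4, 0, 3)
    [10] (4, 0, 3)
    [11] (4, 0, 3)
    [12] (0, 0, 4)
    [13] (2, 1, 2)
    [14] (2, 1, 2)
    [15] (4, 0, 3)

4 distinct reps among the 15 weights ⇒ 4 W_7-linkage classes:

[[1, 2, 6, 12], [3, 7, 8, 13, 14], [4], [5, 9, 10, 11, 15]]


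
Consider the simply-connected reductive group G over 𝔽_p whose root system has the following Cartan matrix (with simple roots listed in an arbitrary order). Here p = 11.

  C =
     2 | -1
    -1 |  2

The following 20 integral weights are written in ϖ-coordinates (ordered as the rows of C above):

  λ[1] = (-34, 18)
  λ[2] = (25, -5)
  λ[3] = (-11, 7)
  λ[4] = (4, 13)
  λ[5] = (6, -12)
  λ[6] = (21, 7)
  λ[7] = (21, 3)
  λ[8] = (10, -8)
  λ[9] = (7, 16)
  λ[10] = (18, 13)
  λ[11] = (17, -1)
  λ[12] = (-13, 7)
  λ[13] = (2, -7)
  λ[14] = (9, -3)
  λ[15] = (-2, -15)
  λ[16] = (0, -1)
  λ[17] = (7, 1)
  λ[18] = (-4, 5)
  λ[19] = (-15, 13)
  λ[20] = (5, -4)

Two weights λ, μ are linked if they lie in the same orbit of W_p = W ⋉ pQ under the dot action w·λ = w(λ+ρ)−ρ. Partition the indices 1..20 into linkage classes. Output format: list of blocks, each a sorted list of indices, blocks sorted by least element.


Type A_2, rank 2, |W|=6; reorder rows/cols to standard.

W_11-reps of the 20 weights in Ā_11 (same 2-coord order as C):

  λ_1+ρ ↦ (8, 3);  λ_2+ρ ↦ (4, 7);  λ_3+ρ ↦ (8, 2);  λ_4+ρ ↦ (3, 3);  λ_5+ρ ↦ (4, 7);  λ_6+ρ ↦ (8, 3);  λ_7+ρ ↦ (4, 7);  λ_8+ρ ↦ (4, 7);  λ_9+ρ ↦ (3, 3);  λ_10+ρ ↦ (8, 3);  λ_11+ρ ↦ (4, 7);  λ_12+ρ ↦ (7, 3);  λ_13+ρ ↦ (3, 3);  λ_14+ρ ↦ (8, 2);  λ_15+ρ ↦ (7, 3);  λ_16+ρ ↦ (1, 0);  λ_17+ρ ↦ (8, 2);  λ_18+ρ ↦ (3, 3);  λ_19+ρ ↦ (8, 3);  λ_20+ρ ↦ (3, 3)

Grouping the 20 weights by Ā_11-representative: 6 linkage classes.

[[1, 6, 10, 19], [2, 5, 7, 8, 11], [3, 14, 17], [4, 9, 13, 18, 20], [12, 15], [16]]


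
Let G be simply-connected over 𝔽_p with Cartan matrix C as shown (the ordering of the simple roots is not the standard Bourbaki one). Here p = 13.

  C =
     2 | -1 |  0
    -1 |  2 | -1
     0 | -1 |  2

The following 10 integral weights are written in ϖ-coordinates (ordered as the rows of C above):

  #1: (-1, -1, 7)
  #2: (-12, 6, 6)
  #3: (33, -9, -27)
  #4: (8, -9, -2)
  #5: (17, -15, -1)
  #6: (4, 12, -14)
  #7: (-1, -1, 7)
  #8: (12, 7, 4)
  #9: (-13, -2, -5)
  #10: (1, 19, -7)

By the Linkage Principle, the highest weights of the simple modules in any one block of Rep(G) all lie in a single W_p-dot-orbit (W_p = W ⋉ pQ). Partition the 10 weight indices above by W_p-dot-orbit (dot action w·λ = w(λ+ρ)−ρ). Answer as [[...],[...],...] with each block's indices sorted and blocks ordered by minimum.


Cartan matrix: type A_3 (|W|=24); un-permuting the 3 rows.

Alcove-folded reps (p=13, 10 weights, presented ϖ-order):

    λ_1+ρ ↦ (0, 0, 8)
    λ_2+ρ ↦ (6, 4, 2)
    λ_3+ρ ↦ (0, 0, 8)
    λ_4+ρ ↦ (0, 1, 8)
    λ_5+ρ ↦ (0, 1, 8)
    λ_6+ρ ↦ (0, 0, 8)
    λ_7+ρ ↦ (0, 0, 8)
    λ_8+ρ ↦ (0, 0, 8)
    λ_9+ρ ↦ (0, 1, 8)
    λ_10+ρ ↦ (6, 4, 2)

These 10 weights hit 3 W_13-dot-orbits; sizes (5, 2, 3):

[[1, 3, 6, 7, 8], [2, 10], [4, 5, 9]]


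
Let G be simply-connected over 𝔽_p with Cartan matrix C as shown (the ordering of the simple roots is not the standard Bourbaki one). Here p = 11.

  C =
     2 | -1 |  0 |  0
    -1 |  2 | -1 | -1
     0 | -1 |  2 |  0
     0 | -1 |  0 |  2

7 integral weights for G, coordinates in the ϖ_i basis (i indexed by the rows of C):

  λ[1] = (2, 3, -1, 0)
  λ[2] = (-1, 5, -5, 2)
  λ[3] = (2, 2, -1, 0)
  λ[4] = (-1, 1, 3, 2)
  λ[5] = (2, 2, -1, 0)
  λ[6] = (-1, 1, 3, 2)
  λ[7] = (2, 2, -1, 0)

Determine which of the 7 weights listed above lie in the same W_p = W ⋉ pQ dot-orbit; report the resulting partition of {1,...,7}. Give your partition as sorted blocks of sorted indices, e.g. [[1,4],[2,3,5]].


Dynkin diagram of C (from the 6 off-diagonal −1 entries): D_4.

Alcove-folded reps (p=11, 7 weights, presented ϖ-order):

    λ_1+ρ ↦ (3, 3, 0, 1)
    λ_2+ρ ↦ (0, 2, 4, 3)
    λ_3+ρ ↦ (3, 3, 0, 1)
    λ_4+ρ ↦ (0, 2, 4, 3)
    λ_5+ρ ↦ (3, 3, 0, 1)
    λ_6+ρ ↦ (0, 2, 4, 3)
    λ_7+ρ ↦ (3, 3, 0, 1)

These 7 weights hit 2 W_11-dot-orbits; sizes (4, 3):

[[1, 3, 5, 7], [2, 4, 6]]


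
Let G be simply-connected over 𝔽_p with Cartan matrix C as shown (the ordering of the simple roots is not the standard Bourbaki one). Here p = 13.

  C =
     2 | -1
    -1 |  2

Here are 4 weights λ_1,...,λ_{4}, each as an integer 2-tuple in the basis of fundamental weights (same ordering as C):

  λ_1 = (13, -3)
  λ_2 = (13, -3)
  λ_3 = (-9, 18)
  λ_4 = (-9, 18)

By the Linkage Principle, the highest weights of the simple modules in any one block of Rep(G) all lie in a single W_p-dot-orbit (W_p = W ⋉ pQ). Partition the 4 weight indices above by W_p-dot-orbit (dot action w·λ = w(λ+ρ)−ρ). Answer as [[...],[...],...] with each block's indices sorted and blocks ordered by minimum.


Type A_2, rank 2, |W|=6; reorder rows/cols to standard.

W_13-reps of the 4 weights in Ā_13 (same 2-coord order as C):

  λ_1 → (11, 1) · λ_2 → (11, 1) · λ_3 → (2, 5) · λ_4 → (2, 5)

Partition of {1..4} into 2 W_13-dot-orbits:

[[1, 2], [3, 4]]


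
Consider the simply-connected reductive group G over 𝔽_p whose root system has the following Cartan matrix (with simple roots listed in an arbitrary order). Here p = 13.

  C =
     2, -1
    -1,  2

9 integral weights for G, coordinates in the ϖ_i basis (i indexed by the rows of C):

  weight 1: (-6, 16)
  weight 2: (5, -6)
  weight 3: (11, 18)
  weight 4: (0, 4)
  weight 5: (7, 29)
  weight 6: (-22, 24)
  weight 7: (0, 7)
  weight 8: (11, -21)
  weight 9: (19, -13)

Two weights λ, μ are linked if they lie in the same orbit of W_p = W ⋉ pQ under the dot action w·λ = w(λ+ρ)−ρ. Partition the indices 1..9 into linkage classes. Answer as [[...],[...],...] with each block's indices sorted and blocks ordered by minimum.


A_2 Cartan matrix, 2 simple roots permuted; ρ=(1,1).

Ā_13 reps of the 9 weights (A_2, coords as presented):

  λ_1 → (1, 8)
  λ_2 → (1, 5)
  λ_3 → (1, 5)
  λ_4 → (1, 5)
  λ_5 → (1, 8)
  λ_6 → (1, 8)
  λ_7 → (1, 8)
  λ_8 → (1, 5)
  λ_9 → (1, 5)

These 9 weights hit 2 W_13-dot-orbits; sizes (4, 5):

[[1, 5, 6, 7], [2, 3, 4, 8, 9]]


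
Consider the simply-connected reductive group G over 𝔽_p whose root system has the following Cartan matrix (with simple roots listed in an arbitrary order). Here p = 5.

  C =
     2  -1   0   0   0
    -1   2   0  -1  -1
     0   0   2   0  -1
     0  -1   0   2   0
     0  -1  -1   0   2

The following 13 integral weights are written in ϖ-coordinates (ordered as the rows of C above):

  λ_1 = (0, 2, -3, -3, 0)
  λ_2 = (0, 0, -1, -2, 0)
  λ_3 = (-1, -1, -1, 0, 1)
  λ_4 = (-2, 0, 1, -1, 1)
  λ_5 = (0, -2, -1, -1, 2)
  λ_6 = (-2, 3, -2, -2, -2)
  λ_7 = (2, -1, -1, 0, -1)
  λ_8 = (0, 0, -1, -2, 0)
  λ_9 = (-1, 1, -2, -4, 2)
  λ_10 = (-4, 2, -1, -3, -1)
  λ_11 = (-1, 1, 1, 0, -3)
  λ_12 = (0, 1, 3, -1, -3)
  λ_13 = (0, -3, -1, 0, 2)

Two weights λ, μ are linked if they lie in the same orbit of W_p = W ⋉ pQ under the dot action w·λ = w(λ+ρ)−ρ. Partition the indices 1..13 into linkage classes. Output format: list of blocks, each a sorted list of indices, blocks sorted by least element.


Root system D_5: the 5×5 matrix C matches after relabeling.

Folding the 13 weights λ_j+ρ into Ā_5 (reps in the given 5-coord order):

  1: (1, 0, 1, 2, 0) · 2: (1, 0, 0, 1, 1) · 3: (0, 0, 0, 1, 2) · 4: (1, 0, 2, 0, 0) · 5: (0, 0, 0, 1, 2) · 6: (1, 0, 1, 1, 1) · 7: (3, 0, 0, 1, 0) · 8: (1, 0, 0, 1, 1) · 9: (1, 0, 1, 2, 0) · 10: (1, 0, 2, 0, 0) · 11: (0, 0, 0, 1, 2) · 12: (1, 0, 2, 0, 0) · 13: (1, 0, 0, 1, 1)

Partition of {1..13} into 6 W_5-dot-orbits:

[[1, 9], [2, 8, 13], [3, 5, 11], [4, 10, 12], [6], [7]]


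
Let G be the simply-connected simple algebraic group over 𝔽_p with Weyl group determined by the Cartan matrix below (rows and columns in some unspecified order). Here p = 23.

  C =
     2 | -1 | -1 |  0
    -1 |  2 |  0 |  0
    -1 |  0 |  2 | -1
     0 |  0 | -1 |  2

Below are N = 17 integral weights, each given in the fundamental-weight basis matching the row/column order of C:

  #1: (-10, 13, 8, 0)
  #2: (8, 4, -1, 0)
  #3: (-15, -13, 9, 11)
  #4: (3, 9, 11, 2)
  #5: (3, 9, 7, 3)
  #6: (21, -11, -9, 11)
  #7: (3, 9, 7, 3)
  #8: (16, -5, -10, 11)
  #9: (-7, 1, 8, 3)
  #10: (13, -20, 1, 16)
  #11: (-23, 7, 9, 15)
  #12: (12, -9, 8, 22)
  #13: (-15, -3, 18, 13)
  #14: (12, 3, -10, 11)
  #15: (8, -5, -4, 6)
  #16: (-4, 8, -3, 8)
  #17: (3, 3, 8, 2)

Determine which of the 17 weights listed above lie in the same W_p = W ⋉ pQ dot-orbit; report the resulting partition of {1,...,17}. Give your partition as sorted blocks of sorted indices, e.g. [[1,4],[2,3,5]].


A_4 Cartan matrix, 4 simple roots permuted; ρ=(1,1,1,1).

Each λ_j+ρ reduced to Ā_23; 4-tuples below use C's row order:

    [1] (9, 5, 0, 1)
    [2] (9, 5, 0, 1)
    [3] (4, 7, 8, 1)
    [4] (4, 4, 9, 3)
    [5] (4, 7, 8, 1)
    [6] (4, 7, 8, 1)
    [7] (4, 7, 8, 1)
    [8] (4, 4, 9, 3)
    [9] (2, 4, 3, 4)
    [10] (2, 4, 3, 4)
    [11] (4, 7, 8, 1)
    [12] (9, 5, 0, 1)
    [13] (2, 4, 3, 4)
    [14] (4, 4, 9, 3)
    [15] (2, 4, 3, 4)
    [16] (2, 4, 3, 4)
    [17] (4, 4, 9, 3)

Partition of {1..17} into 4 W_23-dot-orbits:

[[1, 2, 12], [3, 5, 6, 7, 11], [4, 8, 14, 17], [9, 10, 13, 15, 16]]


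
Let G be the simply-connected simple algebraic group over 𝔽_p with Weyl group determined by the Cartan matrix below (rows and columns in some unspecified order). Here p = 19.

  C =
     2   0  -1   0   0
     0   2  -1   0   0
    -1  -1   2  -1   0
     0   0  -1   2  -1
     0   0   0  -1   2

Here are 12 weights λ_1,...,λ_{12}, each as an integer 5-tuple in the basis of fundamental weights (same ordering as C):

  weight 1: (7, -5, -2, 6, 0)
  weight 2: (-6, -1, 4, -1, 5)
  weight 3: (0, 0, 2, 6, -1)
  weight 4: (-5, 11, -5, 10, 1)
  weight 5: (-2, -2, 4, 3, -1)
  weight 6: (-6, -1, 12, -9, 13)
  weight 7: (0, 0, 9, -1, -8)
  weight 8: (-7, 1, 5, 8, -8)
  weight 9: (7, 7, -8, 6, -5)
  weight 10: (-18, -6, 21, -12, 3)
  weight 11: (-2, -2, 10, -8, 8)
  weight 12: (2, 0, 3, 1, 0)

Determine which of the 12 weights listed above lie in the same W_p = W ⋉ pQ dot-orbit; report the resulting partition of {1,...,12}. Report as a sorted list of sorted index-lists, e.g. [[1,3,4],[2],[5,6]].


Type D_5, rank 5, |W|=1920; reorder rows/cols to standard.

Ā_19 reps of the 12 weights (D_5, coords as presented):

    1: (3, 1, 4, 2, 1)
    2: (5, 0, 0, 0, 6)
    3: (1, 1, 3, 4, 0)
    4: (4, 4, 2, 2, 0)
    5: (1, 1, 3, 4, 0)
    6: (5, 0, 0, 0, 6)
    7: (1, 1, 3, 4, 0)
    8: (6, 2, 0, 2, 7)
    9: (1, 1, 3, 4, 0)
    10: (4, 4, 2, 2, 0)
    11: (1, 1, 2, 4, 2)
    12: (3, 1, 4, 2, 1)

The 12 indices split into 6 linkage classes (same alcove rep ⇔ same W_19-dot-orbit):

[[1, 12], [2, 6], [3, 5, 7, 9], [4, 10], [8], [11]]


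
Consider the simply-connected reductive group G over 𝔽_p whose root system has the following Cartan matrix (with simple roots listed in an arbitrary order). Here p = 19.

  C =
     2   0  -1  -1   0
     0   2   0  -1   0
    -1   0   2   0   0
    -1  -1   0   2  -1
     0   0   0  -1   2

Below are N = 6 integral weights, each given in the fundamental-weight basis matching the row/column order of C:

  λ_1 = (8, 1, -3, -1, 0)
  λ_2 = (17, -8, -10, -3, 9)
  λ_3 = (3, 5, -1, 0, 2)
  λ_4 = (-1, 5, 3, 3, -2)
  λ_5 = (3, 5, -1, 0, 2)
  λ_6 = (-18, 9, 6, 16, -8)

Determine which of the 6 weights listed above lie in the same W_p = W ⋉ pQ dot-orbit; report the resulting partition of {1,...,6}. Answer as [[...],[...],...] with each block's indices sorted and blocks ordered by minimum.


Type D_5, rank 5, |W|=1920; reorder rows/cols to standard.

Each λ_j+ρ reduced to Ā_19; 5-tuples below use C's row order:

  [1] (7, 2, 2, 0, 1) · [2] (7, 2, 2, 0, 1) · [3] (4, 6, 0, 1, 3) · [4] (0, 6, 4, 3, 1) · [5] (4, 6, 0, 1, 3) · [6] (7, 2, 2, 0, 1)

The 6 indices split into 3 linkage classes (same alcove rep ⇔ same W_19-dot-orbit):

[[1, 2, 6], [3, 5], [4]]


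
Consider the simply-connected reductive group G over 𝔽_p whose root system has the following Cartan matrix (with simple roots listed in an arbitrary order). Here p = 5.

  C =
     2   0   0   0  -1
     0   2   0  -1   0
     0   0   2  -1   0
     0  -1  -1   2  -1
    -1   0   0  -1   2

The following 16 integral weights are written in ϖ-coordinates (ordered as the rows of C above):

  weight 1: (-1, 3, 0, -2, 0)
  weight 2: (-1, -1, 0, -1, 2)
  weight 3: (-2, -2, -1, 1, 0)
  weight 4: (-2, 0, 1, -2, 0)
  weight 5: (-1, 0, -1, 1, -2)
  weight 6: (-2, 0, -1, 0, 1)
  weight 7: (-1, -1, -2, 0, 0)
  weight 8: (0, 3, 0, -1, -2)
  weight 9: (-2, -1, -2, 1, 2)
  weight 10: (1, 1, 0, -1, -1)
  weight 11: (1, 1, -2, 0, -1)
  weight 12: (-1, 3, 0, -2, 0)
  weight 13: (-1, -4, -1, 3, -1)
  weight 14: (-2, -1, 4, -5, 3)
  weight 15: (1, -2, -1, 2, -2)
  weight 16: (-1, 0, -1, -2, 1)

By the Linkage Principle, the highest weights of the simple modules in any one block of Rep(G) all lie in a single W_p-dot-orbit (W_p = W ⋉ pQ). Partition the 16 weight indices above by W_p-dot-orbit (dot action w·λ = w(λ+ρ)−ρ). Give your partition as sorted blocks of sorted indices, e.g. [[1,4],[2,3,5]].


Cartan matrix: type D_5 (|W|=1920); un-permuting the 5 rows.

Alcove-folded reps (p=5, 16 weights, presented ϖ-order):

  1: (0, 3, 0, 1, 0) · 2: (0, 0, 1, 0, 1) · 3: (1, 1, 0, 1, 0) · 4: (0, 0, 1, 0, 1) · 5: (1, 1, 0, 1, 0) · 6: (1, 1, 0, 1, 0) · 7: (0, 0, 1, 0, 1) · 8: (0, 3, 0, 1, 0) · 9: (0, 0, 1, 0, 1) · 10: (2, 2, 1, 0, 0) · 11: (2, 2, 1, 0, 0) · 12: (0, 3, 0, 1, 0) · 13: (0, 3, 0, 1, 0) · 14: (0, 3, 0, 1, 0) · 15: (1, 1, 0, 1, 0) · 16: (0, 0, 1, 0, 1)

The 16 indices split into 4 linkage classes (same alcove rep ⇔ same W_5-dot-orbit):

[[1, 8, 12, 13, 14], [2, 4, 7, 9, 16], [3, 5, 6, 15], [10, 11]]


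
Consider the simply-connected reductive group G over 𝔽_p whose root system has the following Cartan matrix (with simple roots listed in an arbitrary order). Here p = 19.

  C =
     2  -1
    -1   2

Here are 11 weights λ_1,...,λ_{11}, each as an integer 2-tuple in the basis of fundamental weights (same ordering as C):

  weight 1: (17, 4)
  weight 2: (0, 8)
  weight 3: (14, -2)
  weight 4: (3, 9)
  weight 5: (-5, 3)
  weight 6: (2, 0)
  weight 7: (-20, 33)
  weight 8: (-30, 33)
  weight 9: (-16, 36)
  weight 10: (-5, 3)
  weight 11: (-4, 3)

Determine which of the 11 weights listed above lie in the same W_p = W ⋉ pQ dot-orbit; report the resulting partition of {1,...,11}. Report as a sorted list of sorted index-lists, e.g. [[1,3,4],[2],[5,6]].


C ↔ A_2 under row/col permutation; |W(A_2)| = 6.

Alcove-folded reps (p=19, 11 weights, presented ϖ-order):

  1: (14, 1);  2: (1, 9);  3: (14, 1);  4: (4, 10);  5: (4, 0);  6: (3, 1);  7: (4, 0);  8: (4, 10);  9: (3, 1);  10: (4, 0);  11: (3, 1)

5 distinct reps among the 11 weights ⇒ 5 W_19-linkage classes:

[[1, 3], [2], [4, 8], [5, 7, 10], [6, 9, 11]]


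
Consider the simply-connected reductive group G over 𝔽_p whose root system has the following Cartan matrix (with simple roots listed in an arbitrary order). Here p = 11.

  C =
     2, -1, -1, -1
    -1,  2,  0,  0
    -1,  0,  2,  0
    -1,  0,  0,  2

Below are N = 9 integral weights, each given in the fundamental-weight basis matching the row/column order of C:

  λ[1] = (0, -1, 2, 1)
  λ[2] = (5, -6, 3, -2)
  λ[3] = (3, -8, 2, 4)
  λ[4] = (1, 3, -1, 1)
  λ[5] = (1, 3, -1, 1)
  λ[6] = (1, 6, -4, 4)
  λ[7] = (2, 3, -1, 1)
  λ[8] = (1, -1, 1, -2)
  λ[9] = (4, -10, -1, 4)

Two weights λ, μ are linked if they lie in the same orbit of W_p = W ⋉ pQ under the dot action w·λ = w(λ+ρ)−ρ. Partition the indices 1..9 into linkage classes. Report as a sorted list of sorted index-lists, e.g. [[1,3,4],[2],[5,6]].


Dynkin diagram of C (from the 6 off-diagonal −1 entries): D_4.

Alcove-folded reps (p=11, 9 weights, presented ϖ-order):

    λ_1+ρ ↦ (1, 0, 3, 2)
    λ_2+ρ ↦ (0, 5, 4, 1)
    λ_3+ρ ↦ (2, 4, 0, 2)
    λ_4+ρ ↦ (2, 4, 0, 2)
    λ_5+ρ ↦ (2, 4, 0, 2)
    λ_6+ρ ↦ (2, 4, 0, 2)
    λ_7+ρ ↦ (2, 4, 0, 2)
    λ_8+ρ ↦ (1, 0, 2, 1)
    λ_9+ρ ↦ (0, 5, 4, 1)

These 9 weights hit 4 W_11-dot-orbits; sizes (1, 2, 5, 1):

[[1], [2, 9], [3, 4, 5, 6, 7], [8]]


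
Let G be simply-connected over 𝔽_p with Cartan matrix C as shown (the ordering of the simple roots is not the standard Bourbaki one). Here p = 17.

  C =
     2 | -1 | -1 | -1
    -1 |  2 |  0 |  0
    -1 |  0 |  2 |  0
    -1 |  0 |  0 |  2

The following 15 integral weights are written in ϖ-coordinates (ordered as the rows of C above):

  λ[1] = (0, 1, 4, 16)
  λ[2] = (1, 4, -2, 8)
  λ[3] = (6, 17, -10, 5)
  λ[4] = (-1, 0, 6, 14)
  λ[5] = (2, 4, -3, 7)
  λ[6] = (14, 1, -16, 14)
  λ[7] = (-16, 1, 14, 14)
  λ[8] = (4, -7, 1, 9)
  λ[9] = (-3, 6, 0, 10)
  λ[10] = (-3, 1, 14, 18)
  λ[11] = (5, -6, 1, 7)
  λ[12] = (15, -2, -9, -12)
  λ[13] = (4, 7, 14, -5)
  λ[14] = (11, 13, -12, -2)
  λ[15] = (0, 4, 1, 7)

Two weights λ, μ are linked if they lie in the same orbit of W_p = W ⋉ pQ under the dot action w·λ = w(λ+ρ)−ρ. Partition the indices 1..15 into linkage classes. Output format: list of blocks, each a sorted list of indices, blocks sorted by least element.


Type D_4, rank 4, |W|=192; reorder rows/cols to standard.

Each λ_j+ρ reduced to Ā_17; 4-tuples below use C's row order:

    λ_1+ρ ↦ (1, 5, 2, 8)
    λ_2+ρ ↦ (1, 5, 1, 9)
    λ_3+ρ ↦ (1, 3, 4, 7)
    λ_4+ρ ↦ (1, 5, 1, 9)
    λ_5+ρ ↦ (1, 5, 2, 8)
    λ_6+ρ ↦ (2, 13, 0, 0)
    λ_7+ρ ↦ (2, 13, 0, 0)
    λ_8+ρ ↦ (1, 5, 1, 9)
    λ_9+ρ ↦ (1, 5, 1, 9)
    λ_10+ρ ↦ (2, 13, 0, 0)
    λ_11+ρ ↦ (1, 5, 2, 8)
    λ_12+ρ ↦ (1, 3, 4, 7)
    λ_13+ρ ↦ (1, 3, 4, 7)
    λ_14+ρ ↦ (1, 5, 2, 8)
    λ_15+ρ ↦ (1, 5, 2, 8)

Grouping the 15 weights by Ā_17-representative: 4 linkage classes.

[[1, 5, 11, 14, 15], [2, 4, 8, 9], [3, 12, 13], [6, 7, 10]]
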